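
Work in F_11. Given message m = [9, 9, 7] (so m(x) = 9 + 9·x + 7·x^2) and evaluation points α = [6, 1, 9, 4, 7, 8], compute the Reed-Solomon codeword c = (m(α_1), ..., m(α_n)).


c = [7, 3, 8, 3, 8, 1]

Message polynomial: m(x) = 9 + 9·x + 7·x^2 (mod 11).
For each evaluation point α_i, compute m(α_i) mod 11:
  α_1 = 6: Horner steps 7 → 7 → 7, so m(6) = 7.
  α_2 = 1: Horner steps 7 → 5 → 3, so m(1) = 3.
  α_3 = 9: Horner steps 7 → 6 → 8, so m(9) = 8.
  α_4 = 4: Horner steps 7 → 4 → 3, so m(4) = 3.
  α_5 = 7: Horner steps 7 → 3 → 8, so m(7) = 8.
  α_6 = 8: Horner steps 7 → 10 → 1, so m(8) = 1.
Codeword c = [7, 3, 8, 3, 8, 1] ∈ F_11^6.


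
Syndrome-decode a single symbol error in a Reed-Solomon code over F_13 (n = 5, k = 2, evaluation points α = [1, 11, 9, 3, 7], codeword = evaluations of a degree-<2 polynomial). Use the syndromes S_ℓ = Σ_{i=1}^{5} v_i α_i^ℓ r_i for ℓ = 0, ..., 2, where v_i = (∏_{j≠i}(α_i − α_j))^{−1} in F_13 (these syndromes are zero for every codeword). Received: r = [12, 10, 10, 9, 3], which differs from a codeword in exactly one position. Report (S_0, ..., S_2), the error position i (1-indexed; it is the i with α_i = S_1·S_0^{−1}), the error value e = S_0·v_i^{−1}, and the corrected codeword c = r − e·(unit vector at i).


S = (12, 4, 10), error at position 3, error magnitude e = 10, c = [12, 10, 0, 9, 3].

Step 1: column multipliers v_i = (∏_{j≠i}(α_i − α_j))^{−1} mod 13.
  i = 1 (α = 1): (1−11)(1−9)(1−3)(1−7) = (−10)·(−8)·(−2)·(−6) = 960 ≡ 11, so v_1 = 11^{−1} = 6 (mod 13).
  i = 2 (α = 11): (11−1)(11−9)(11−3)(11−7) = 10·2·8·4 = 640 ≡ 3, so v_2 = 3^{−1} = 9 (mod 13).
  i = 3 (α = 9): (9−1)(9−11)(9−3)(9−7) = 8·(−2)·6·2 = −192 ≡ 3, so v_3 = 3^{−1} = 9 (mod 13).
  i = 4 (α = 3): (3−1)(3−11)(3−9)(3−7) = 2·(−8)·(−6)·(−4) = −384 ≡ 6, so v_4 = 6^{−1} = 11 (mod 13).
  i = 5 (α = 7): (7−1)(7−11)(7−9)(7−3) = 6·(−4)·(−2)·4 = 192 ≡ 10, so v_5 = 10^{−1} = 4 (mod 13).
  v = [6, 9, 9, 11, 4].
Step 2: syndromes of r = [12, 10, 10, 9, 3] (all sums mod 13).
  S_0 = Σ v_i r_i = 6·12 + 9·10 + 9·10 + 11·9 + 4·3 = 363 ≡ 12.
  S_1 = Σ v_i α_i r_i = 6·1·12 + 9·11·10 + 9·9·10 + 11·3·9 + 4·7·3 = 2253 ≡ 4.
  α_i^2 mod 13 = [1, 4, 3, 9, 10].
  S_2 = Σ v_i α_i^2 r_i = 6·1·12 + 9·4·10 + 9·3·10 + 11·9·9 + 4·10·3 = 1713 ≡ 10.
  S = (12, 4, 10) ≠ 0, so r is not a codeword (an error is present).
Step 3: locate the error. For a single error e at position i, S_ℓ = v_i·e·α_i^ℓ, so α_err = S_1/S_0.
  S_0^{−1} = 12^{−1} = 12 (mod 13), so α_err = 4·12 = 48 ≡ 9 = α_3. Error position i = 3.
  Consistency check: S_2/S_1 = 10·10 = 100 ≡ 9 = α_err ✓ (single-error assumption holds).
Step 4: error magnitude e = S_0/v_3 = S_0·∏_{j≠3}(α_3 − α_j) = 12·3 = 36 ≡ 10 (mod 13).
Step 5: correct position 3: c_3 = r_3 − e = 10 − 10 ≡ 0 (mod 13). Hence c = [12, 10, 0, 9, 3].
  Check: interpolating c through the α_i gives m(x) = 7 + 5·x (degree < 2) with m(α_i) = c_i for every i, so c is indeed a codeword.


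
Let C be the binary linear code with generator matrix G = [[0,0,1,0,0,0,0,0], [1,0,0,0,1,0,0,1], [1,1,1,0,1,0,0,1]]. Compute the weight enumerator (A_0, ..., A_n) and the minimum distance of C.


Weight distribution: A_0 = 1, A_1 = 2, A_2 = 1, A_3 = 1, A_4 = 2, A_5 = 1. Minimum distance d = 1.

Enumerate all 2^3 = 8 messages m ∈ F_2^3.
For each, compute codeword c = mG in F_2^8, then tally its weight.
  m = 000 → c = 00000000, weight = 0.
  m = 100 → c = 00100000, weight = 1.
  m = 010 → c = 10001001, weight = 3.
  m = 110 → c = 10101001, weight = 4.
  m = 001 → c = 11101001, weight = 5.
  m = 101 → c = 11001001, weight = 4.
  m = 011 → c = 01100000, weight = 2.
  m = 111 → c = 01000000, weight = 1.
Tally weights:
  weight 0: 1 codewords.
  weight 1: 2 codewords.
  weight 2: 1 codewords.
  weight 3: 1 codewords.
  weight 4: 2 codewords.
  weight 5: 1 codewords.
Minimum distance d = smallest w > 0 with A_w > 0 = 1.
Sanity: Σ A_w = 8 = 2^3 = 8 ✓.


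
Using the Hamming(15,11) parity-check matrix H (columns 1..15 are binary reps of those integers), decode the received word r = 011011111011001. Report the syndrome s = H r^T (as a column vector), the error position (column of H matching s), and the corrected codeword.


s = (1, 1, 0, 0)^T, error position = 12, corrected codeword c = 011011111010001

Compute s = H r^T mod 2 one row at a time:
  s_1 = 1 + 1 + 0 + 1 + 1 + 0 + 0 + 1 = 5 ≡ 1 (mod 2).
  s_2 = 0 + 1 + 1 + 1 + 1 + 0 + 0 + 1 = 5 ≡ 1 (mod 2).
  s_3 = 1 + 1 + 1 + 1 + 0 + 1 + 0 + 1 = 6 ≡ 0 (mod 2).
  s_4 = 0 + 1 + 1 + 1 + 1 + 1 + 0 + 1 = 6 ≡ 0 (mod 2).
s = (1, 1, 0, 0)^T — this equals column 12 of H (binary 1100), so error is at position 12.
Correct: flip bit 12 of r = 011011111011001 to get c = 011011111010001.


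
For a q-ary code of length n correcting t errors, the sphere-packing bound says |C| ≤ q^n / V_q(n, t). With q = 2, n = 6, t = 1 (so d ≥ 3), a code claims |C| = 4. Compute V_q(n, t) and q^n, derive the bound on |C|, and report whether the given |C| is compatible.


V_q(n, t) = 7, q^n = 64, Hamming bound = 9, |C| = 4 ≤ bound (satisfied).

Step 1: Compute V_q(n, t) = Σ_{j=0}^1 C(n, j) (q−1)^j.
  j = 0: C(6,0)·(1)^0 = 1·1 = 1.
  j = 1: C(6,1)·(1)^1 = 6·1 = 6.
  V_q(n, t) = 1 + 6 = 7.
Step 2: q^n = 2^6 = 64.
Step 3: Hamming bound ⌊q^n / V_q(n,t)⌋ = ⌊64/7⌋ = 9.
Step 4: Compare |C| = 4 to 9: satisfied.
The claimed |C| lies below the Hamming bound.


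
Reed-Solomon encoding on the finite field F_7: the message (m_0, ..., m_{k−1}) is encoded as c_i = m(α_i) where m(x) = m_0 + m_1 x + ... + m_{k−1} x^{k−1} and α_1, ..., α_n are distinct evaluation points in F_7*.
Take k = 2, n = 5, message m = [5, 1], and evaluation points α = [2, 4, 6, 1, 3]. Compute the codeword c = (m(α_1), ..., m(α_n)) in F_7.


c = [0, 2, 4, 6, 1]

Message polynomial: m(x) = 5 + 1·x (mod 7).
For each evaluation point α_i, compute m(α_i) mod 7:
  α_1 = 2: Horner steps 1 → 0, so m(2) = 0.
  α_2 = 4: Horner steps 1 → 2, so m(4) = 2.
  α_3 = 6: Horner steps 1 → 4, so m(6) = 4.
  α_4 = 1: Horner steps 1 → 6, so m(1) = 6.
  α_5 = 3: Horner steps 1 → 1, so m(3) = 1.
Codeword c = [0, 2, 4, 6, 1] ∈ F_7^5.


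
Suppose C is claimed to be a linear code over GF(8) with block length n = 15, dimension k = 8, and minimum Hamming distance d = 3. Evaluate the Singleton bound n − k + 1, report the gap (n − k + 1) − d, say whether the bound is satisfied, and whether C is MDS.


Singleton RHS = n − k + 1 = 8, slack = 5, bound satisfied, not MDS.

Singleton bound: d ≤ n − k + 1.
Here n = 15, k = 8, so n − k + 1 = 8.
Given d = 3, check d ≤ 8: YES.
Slack = (n − k + 1) − d = 5.
The code is NOT MDS (slack = 5 > 0).
Description: the claimed parameters are [15, 8, 3]_8; such a code would be non-MDS.


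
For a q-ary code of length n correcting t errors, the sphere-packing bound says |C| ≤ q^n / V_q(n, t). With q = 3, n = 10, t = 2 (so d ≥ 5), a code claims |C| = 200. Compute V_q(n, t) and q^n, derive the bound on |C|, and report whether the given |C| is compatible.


V_q(n, t) = 201, q^n = 59049, Hamming bound = 293, |C| = 200 ≤ bound (satisfied).

Step 1: Compute V_q(n, t) = Σ_{j=0}^2 C(n, j) (q−1)^j.
  j = 0: C(10,0)·(2)^0 = 1·1 = 1.
  j = 1: C(10,1)·(2)^1 = 10·2 = 20.
  j = 2: C(10,2)·(2)^2 = 45·4 = 180.
  V_q(n, t) = 1 + 20 + 180 = 201.
Step 2: q^n = 3^10 = 59049.
Step 3: Hamming bound ⌊q^n / V_q(n,t)⌋ = ⌊59049/201⌋ = 293.
Step 4: Compare |C| = 200 to 293: satisfied.
The claimed |C| lies below the Hamming bound.


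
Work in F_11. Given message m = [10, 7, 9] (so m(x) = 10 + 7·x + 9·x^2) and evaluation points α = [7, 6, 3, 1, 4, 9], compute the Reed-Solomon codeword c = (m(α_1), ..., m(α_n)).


c = [5, 2, 2, 4, 6, 10]

Message polynomial: m(x) = 10 + 7·x + 9·x^2 (mod 11).
For each evaluation point α_i, compute m(α_i) mod 11:
  α_1 = 7: Horner steps 9 → 4 → 5, so m(7) = 5.
  α_2 = 6: Horner steps 9 → 6 → 2, so m(6) = 2.
  α_3 = 3: Horner steps 9 → 1 → 2, so m(3) = 2.
  α_4 = 1: Horner steps 9 → 5 → 4, so m(1) = 4.
  α_5 = 4: Horner steps 9 → 10 → 6, so m(4) = 6.
  α_6 = 9: Horner steps 9 → 0 → 10, so m(9) = 10.
Codeword c = [5, 2, 2, 4, 6, 10] ∈ F_11^6.


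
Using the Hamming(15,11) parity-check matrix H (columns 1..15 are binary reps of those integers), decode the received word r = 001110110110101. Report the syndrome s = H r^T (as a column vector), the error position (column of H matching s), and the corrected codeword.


s = (1, 1, 1, 0)^T, error position = 14, corrected codeword c = 001110110110111

Compute s = H r^T mod 2 one row at a time:
  s_1 = 1 + 0 + 1 + 1 + 0 + 1 + 0 + 1 = 5 ≡ 1 (mod 2).
  s_2 = 1 + 1 + 0 + 1 + 0 + 1 + 0 + 1 = 5 ≡ 1 (mod 2).
  s_3 = 0 + 1 + 0 + 1 + 1 + 1 + 0 + 1 = 5 ≡ 1 (mod 2).
  s_4 = 0 + 1 + 1 + 1 + 0 + 1 + 1 + 1 = 6 ≡ 0 (mod 2).
s = (1, 1, 1, 0)^T — this equals column 14 of H (binary 1110), so error is at position 14.
Correct: flip bit 14 of r = 001110110110101 to get c = 001110110110111.


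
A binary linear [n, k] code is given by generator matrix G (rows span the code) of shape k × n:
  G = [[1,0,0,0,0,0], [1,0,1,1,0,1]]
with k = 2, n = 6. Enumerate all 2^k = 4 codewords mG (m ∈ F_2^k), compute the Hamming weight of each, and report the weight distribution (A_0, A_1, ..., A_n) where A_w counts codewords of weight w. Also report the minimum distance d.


Weight distribution: A_0 = 1, A_1 = 1, A_3 = 1, A_4 = 1. Minimum distance d = 1.

Enumerate all 2^2 = 4 messages m ∈ F_2^2.
For each, compute codeword c = mG in F_2^6, then tally its weight.
  m = 00 → c = 000000, weight = 0.
  m = 10 → c = 100000, weight = 1.
  m = 01 → c = 101101, weight = 4.
  m = 11 → c = 001101, weight = 3.
Tally weights:
  weight 0: 1 codewords.
  weight 1: 1 codewords.
  weight 3: 1 codewords.
  weight 4: 1 codewords.
Minimum distance d = smallest w > 0 with A_w > 0 = 1.
Sanity: Σ A_w = 4 = 2^2 = 4 ✓.


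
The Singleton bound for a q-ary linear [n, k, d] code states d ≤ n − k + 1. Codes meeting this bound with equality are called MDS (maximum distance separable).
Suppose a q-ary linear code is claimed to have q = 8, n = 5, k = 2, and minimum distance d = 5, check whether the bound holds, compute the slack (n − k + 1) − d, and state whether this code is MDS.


Singleton RHS = n − k + 1 = 4, slack = -1, bound violated (no such code; not MDS).

Singleton bound: d ≤ n − k + 1.
Here n = 5, k = 2, so n − k + 1 = 4.
Given d = 5, check d ≤ 4: NO.
Slack = (n − k + 1) − d = -1.
The slack is negative: d = 5 exceeds n − k + 1 = 4 by 1, so the Singleton bound is violated and no linear [5, 2, 5]_8 code can exist. In particular it is not MDS (MDS requires d = n − k + 1 exactly).
Description: the claimed parameters are [5, 2, 5]_8; such a code would be impossible (violates the Singleton bound).


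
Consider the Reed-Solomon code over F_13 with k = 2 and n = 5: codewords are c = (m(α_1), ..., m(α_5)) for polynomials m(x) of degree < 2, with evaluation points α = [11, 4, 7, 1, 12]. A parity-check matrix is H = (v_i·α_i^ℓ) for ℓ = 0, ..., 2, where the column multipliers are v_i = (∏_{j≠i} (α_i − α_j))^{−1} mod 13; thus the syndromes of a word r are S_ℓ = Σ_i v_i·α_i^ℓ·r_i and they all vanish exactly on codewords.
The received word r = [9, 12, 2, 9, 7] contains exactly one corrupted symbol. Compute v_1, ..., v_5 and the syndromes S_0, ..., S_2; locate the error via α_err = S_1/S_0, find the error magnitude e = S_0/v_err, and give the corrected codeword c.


S = (7, 12, 2), error at position 1, error magnitude e = 3, c = [6, 12, 2, 9, 7].

Step 1: column multipliers v_i = (∏_{j≠i}(α_i − α_j))^{−1} mod 13.
  i = 1 (α = 11): (11−4)(11−7)(11−1)(11−12) = 7·4·10·(−1) = −280 ≡ 6, so v_1 = 6^{−1} = 11 (mod 13).
  i = 2 (α = 4): (4−11)(4−7)(4−1)(4−12) = (−7)·(−3)·3·(−8) = −504 ≡ 3, so v_2 = 3^{−1} = 9 (mod 13).
  i = 3 (α = 7): (7−11)(7−4)(7−1)(7−12) = (−4)·3·6·(−5) = 360 ≡ 9, so v_3 = 9^{−1} = 3 (mod 13).
  i = 4 (α = 1): (1−11)(1−4)(1−7)(1−12) = (−10)·(−3)·(−6)·(−11) = 1980 ≡ 4, so v_4 = 4^{−1} = 10 (mod 13).
  i = 5 (α = 12): (12−11)(12−4)(12−7)(12−1) = 1·8·5·11 = 440 ≡ 11, so v_5 = 11^{−1} = 6 (mod 13).
  v = [11, 9, 3, 10, 6].
Step 2: syndromes of r = [9, 12, 2, 9, 7] (all sums mod 13).
  S_0 = Σ v_i r_i = 11·9 + 9·12 + 3·2 + 10·9 + 6·7 = 345 ≡ 7.
  S_1 = Σ v_i α_i r_i = 11·11·9 + 9·4·12 + 3·7·2 + 10·1·9 + 6·12·7 = 2157 ≡ 12.
  α_i^2 mod 13 = [4, 3, 10, 1, 1].
  S_2 = Σ v_i α_i^2 r_i = 11·4·9 + 9·3·12 + 3·10·2 + 10·1·9 + 6·1·7 = 912 ≡ 2.
  S = (7, 12, 2) ≠ 0, so r is not a codeword (an error is present).
Step 3: locate the error. For a single error e at position i, S_ℓ = v_i·e·α_i^ℓ, so α_err = S_1/S_0.
  S_0^{−1} = 7^{−1} = 2 (mod 13), so α_err = 12·2 = 24 ≡ 11 = α_1. Error position i = 1.
  Consistency check: S_2/S_1 = 2·12 = 24 ≡ 11 = α_err ✓ (single-error assumption holds).
Step 4: error magnitude e = S_0/v_1 = S_0·∏_{j≠1}(α_1 − α_j) = 7·6 = 42 ≡ 3 (mod 13).
Step 5: correct position 1: c_1 = r_1 − e = 9 − 3 ≡ 6 (mod 13). Hence c = [6, 12, 2, 9, 7].
  Check: interpolating c through the α_i gives m(x) = 8 + 1·x (degree < 2) with m(α_i) = c_i for every i, so c is indeed a codeword.


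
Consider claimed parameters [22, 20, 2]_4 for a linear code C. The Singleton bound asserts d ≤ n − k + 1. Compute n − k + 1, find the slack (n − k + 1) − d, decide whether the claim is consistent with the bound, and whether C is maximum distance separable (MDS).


Singleton RHS = n − k + 1 = 3, slack = 1, bound satisfied, not MDS.

Singleton bound: d ≤ n − k + 1.
Here n = 22, k = 20, so n − k + 1 = 3.
Given d = 2, check d ≤ 3: YES.
Slack = (n − k + 1) − d = 1.
The code is NOT MDS (slack = 1 > 0).
Description: the claimed parameters are [22, 20, 2]_4; such a code would be non-MDS.


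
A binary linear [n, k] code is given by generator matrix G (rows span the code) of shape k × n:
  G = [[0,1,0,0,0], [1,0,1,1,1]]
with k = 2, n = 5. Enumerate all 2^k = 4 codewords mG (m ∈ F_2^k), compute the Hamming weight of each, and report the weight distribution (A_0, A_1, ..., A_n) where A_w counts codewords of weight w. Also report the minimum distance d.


Weight distribution: A_0 = 1, A_1 = 1, A_4 = 1, A_5 = 1. Minimum distance d = 1.

Enumerate all 2^2 = 4 messages m ∈ F_2^2.
For each, compute codeword c = mG in F_2^5, then tally its weight.
  m = 00 → c = 00000, weight = 0.
  m = 10 → c = 01000, weight = 1.
  m = 01 → c = 10111, weight = 4.
  m = 11 → c = 11111, weight = 5.
Tally weights:
  weight 0: 1 codewords.
  weight 1: 1 codewords.
  weight 4: 1 codewords.
  weight 5: 1 codewords.
Minimum distance d = smallest w > 0 with A_w > 0 = 1.
Sanity: Σ A_w = 4 = 2^2 = 4 ✓.


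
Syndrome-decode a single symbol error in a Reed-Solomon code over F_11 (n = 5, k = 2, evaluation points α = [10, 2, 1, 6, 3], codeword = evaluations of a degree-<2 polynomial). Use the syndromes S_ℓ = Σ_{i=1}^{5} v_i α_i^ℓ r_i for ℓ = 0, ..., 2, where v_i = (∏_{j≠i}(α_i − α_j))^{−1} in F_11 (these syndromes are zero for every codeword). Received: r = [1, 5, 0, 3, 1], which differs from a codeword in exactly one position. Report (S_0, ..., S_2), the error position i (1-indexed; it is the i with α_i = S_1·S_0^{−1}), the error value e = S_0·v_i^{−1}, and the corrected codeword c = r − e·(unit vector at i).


S = (10, 8, 2), error at position 5, error magnitude e = 2, c = [1, 5, 0, 3, 10].

Step 1: column multipliers v_i = (∏_{j≠i}(α_i − α_j))^{−1} mod 11.
  i = 1 (α = 10): (10−2)(10−1)(10−6)(10−3) = 8·9·4·7 = 2016 ≡ 3, so v_1 = 3^{−1} = 4 (mod 11).
  i = 2 (α = 2): (2−10)(2−1)(2−6)(2−3) = (−8)·1·(−4)·(−1) = −32 ≡ 1, so v_2 = 1^{−1} = 1 (mod 11).
  i = 3 (α = 1): (1−10)(1−2)(1−6)(1−3) = (−9)·(−1)·(−5)·(−2) = 90 ≡ 2, so v_3 = 2^{−1} = 6 (mod 11).
  i = 4 (α = 6): (6−10)(6−2)(6−1)(6−3) = (−4)·4·5·3 = −240 ≡ 2, so v_4 = 2^{−1} = 6 (mod 11).
  i = 5 (α = 3): (3−10)(3−2)(3−1)(3−6) = (−7)·1·2·(−3) = 42 ≡ 9, so v_5 = 9^{−1} = 5 (mod 11).
  v = [4, 1, 6, 6, 5].
Step 2: syndromes of r = [1, 5, 0, 3, 1] (all sums mod 11).
  S_0 = Σ v_i r_i = 4·1 + 1·5 + 6·0 + 6·3 + 5·1 = 32 ≡ 10.
  S_1 = Σ v_i α_i r_i = 4·10·1 + 1·2·5 + 6·1·0 + 6·6·3 + 5·3·1 = 173 ≡ 8.
  α_i^2 mod 11 = [1, 4, 1, 3, 9].
  S_2 = Σ v_i α_i^2 r_i = 4·1·1 + 1·4·5 + 6·1·0 + 6·3·3 + 5·9·1 = 123 ≡ 2.
  S = (10, 8, 2) ≠ 0, so r is not a codeword (an error is present).
Step 3: locate the error. For a single error e at position i, S_ℓ = v_i·e·α_i^ℓ, so α_err = S_1/S_0.
  S_0^{−1} = 10^{−1} = 10 (mod 11), so α_err = 8·10 = 80 ≡ 3 = α_5. Error position i = 5.
  Consistency check: S_2/S_1 = 2·7 = 14 ≡ 3 = α_err ✓ (single-error assumption holds).
Step 4: error magnitude e = S_0/v_5 = S_0·∏_{j≠5}(α_5 − α_j) = 10·9 = 90 ≡ 2 (mod 11).
Step 5: correct position 5: c_5 = r_5 − e = 1 − 2 ≡ 10 (mod 11). Hence c = [1, 5, 0, 3, 10].
  Check: interpolating c through the α_i gives m(x) = 6 + 5·x (degree < 2) with m(α_i) = c_i for every i, so c is indeed a codeword.


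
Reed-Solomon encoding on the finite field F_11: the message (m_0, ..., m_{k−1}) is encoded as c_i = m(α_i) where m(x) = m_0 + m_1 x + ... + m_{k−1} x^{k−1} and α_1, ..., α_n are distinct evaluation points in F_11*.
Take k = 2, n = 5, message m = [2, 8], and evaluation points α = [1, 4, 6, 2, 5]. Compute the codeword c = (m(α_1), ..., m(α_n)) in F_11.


c = [10, 1, 6, 7, 9]

Message polynomial: m(x) = 2 + 8·x (mod 11).
For each evaluation point α_i, compute m(α_i) mod 11:
  α_1 = 1: Horner steps 8 → 10, so m(1) = 10.
  α_2 = 4: Horner steps 8 → 1, so m(4) = 1.
  α_3 = 6: Horner steps 8 → 6, so m(6) = 6.
  α_4 = 2: Horner steps 8 → 7, so m(2) = 7.
  α_5 = 5: Horner steps 8 → 9, so m(5) = 9.
Codeword c = [10, 1, 6, 7, 9] ∈ F_11^5.


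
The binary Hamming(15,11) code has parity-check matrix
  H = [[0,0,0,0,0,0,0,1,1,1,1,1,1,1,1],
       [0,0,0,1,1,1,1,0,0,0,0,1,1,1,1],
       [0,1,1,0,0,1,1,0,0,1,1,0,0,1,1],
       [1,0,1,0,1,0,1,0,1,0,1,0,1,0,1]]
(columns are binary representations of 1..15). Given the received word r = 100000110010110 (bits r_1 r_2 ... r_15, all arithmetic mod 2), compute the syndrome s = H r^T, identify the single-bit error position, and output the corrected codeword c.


s = (0, 1, 1, 0)^T, error position = 6, corrected codeword c = 100001110010110

Compute s = H r^T mod 2 one row at a time:
  s_1 = 1 + 0 + 0 + 1 + 0 + 1 + 1 + 0 = 4 ≡ 0 (mod 2).
  s_2 = 0 + 0 + 0 + 1 + 0 + 1 + 1 + 0 = 3 ≡ 1 (mod 2).
  s_3 = 0 + 0 + 0 + 1 + 0 + 1 + 1 + 0 = 3 ≡ 1 (mod 2).
  s_4 = 1 + 0 + 0 + 1 + 0 + 1 + 1 + 0 = 4 ≡ 0 (mod 2).
s = (0, 1, 1, 0)^T — this equals column 6 of H (binary 0110), so error is at position 6.
Correct: flip bit 6 of r = 100000110010110 to get c = 100001110010110.


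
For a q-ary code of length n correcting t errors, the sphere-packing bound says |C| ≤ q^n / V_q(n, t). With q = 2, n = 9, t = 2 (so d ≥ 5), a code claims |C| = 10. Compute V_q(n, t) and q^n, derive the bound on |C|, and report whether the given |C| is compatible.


V_q(n, t) = 46, q^n = 512, Hamming bound = 11, |C| = 10 ≤ bound (satisfied).

Step 1: Compute V_q(n, t) = Σ_{j=0}^2 C(n, j) (q−1)^j.
  j = 0: C(9,0)·(1)^0 = 1·1 = 1.
  j = 1: C(9,1)·(1)^1 = 9·1 = 9.
  j = 2: C(9,2)·(1)^2 = 36·1 = 36.
  V_q(n, t) = 1 + 9 + 36 = 46.
Step 2: q^n = 2^9 = 512.
Step 3: Hamming bound ⌊q^n / V_q(n,t)⌋ = ⌊512/46⌋ = 11.
Step 4: Compare |C| = 10 to 11: satisfied.
The claimed |C| lies below the Hamming bound.


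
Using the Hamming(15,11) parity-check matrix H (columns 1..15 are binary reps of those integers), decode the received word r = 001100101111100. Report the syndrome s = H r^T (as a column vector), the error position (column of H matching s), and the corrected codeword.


s = (1, 0, 0, 1)^T, error position = 9, corrected codeword c = 001100100111100

Compute s = H r^T mod 2 one row at a time:
  s_1 = 0 + 1 + 1 + 1 + 1 + 1 + 0 + 0 = 5 ≡ 1 (mod 2).
  s_2 = 1 + 0 + 0 + 1 + 1 + 1 + 0 + 0 = 4 ≡ 0 (mod 2).
  s_3 = 0 + 1 + 0 + 1 + 1 + 1 + 0 + 0 = 4 ≡ 0 (mod 2).
  s_4 = 0 + 1 + 0 + 1 + 1 + 1 + 1 + 0 = 5 ≡ 1 (mod 2).
s = (1, 0, 0, 1)^T — this equals column 9 of H (binary 1001), so error is at position 9.
Correct: flip bit 9 of r = 001100101111100 to get c = 001100100111100.


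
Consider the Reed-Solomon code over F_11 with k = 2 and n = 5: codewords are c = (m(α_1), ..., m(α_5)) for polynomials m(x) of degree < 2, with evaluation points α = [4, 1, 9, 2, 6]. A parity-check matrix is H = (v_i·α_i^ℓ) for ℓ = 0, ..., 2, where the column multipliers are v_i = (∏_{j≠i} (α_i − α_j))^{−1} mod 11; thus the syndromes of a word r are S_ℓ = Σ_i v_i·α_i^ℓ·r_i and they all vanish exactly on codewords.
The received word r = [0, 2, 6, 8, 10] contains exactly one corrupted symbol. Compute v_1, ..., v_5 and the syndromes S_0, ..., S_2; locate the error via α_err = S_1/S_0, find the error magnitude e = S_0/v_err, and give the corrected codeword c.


S = (7, 6, 2), error at position 1, error magnitude e = 2, c = [9, 2, 6, 8, 10].

Step 1: column multipliers v_i = (∏_{j≠i}(α_i − α_j))^{−1} mod 11.
  i = 1 (α = 4): (4−1)(4−9)(4−2)(4−6) = 3·(−5)·2·(−2) = 60 ≡ 5, so v_1 = 5^{−1} = 9 (mod 11).
  i = 2 (α = 1): (1−4)(1−9)(1−2)(1−6) = (−3)·(−8)·(−1)·(−5) = 120 ≡ 10, so v_2 = 10^{−1} = 10 (mod 11).
  i = 3 (α = 9): (9−4)(9−1)(9−2)(9−6) = 5·8·7·3 = 840 ≡ 4, so v_3 = 4^{−1} = 3 (mod 11).
  i = 4 (α = 2): (2−4)(2−1)(2−9)(2−6) = (−2)·1·(−7)·(−4) = −56 ≡ 10, so v_4 = 10^{−1} = 10 (mod 11).
  i = 5 (α = 6): (6−4)(6−1)(6−9)(6−2) = 2·5·(−3)·4 = −120 ≡ 1, so v_5 = 1^{−1} = 1 (mod 11).
  v = [9, 10, 3, 10, 1].
Step 2: syndromes of r = [0, 2, 6, 8, 10] (all sums mod 11).
  S_0 = Σ v_i r_i = 9·0 + 10·2 + 3·6 + 10·8 + 1·10 = 128 ≡ 7.
  S_1 = Σ v_i α_i r_i = 9·4·0 + 10·1·2 + 3·9·6 + 10·2·8 + 1·6·10 = 402 ≡ 6.
  α_i^2 mod 11 = [5, 1, 4, 4, 3].
  S_2 = Σ v_i α_i^2 r_i = 9·5·0 + 10·1·2 + 3·4·6 + 10·4·8 + 1·3·10 = 442 ≡ 2.
  S = (7, 6, 2) ≠ 0, so r is not a codeword (an error is present).
Step 3: locate the error. For a single error e at position i, S_ℓ = v_i·e·α_i^ℓ, so α_err = S_1/S_0.
  S_0^{−1} = 7^{−1} = 8 (mod 11), so α_err = 6·8 = 48 ≡ 4 = α_1. Error position i = 1.
  Consistency check: S_2/S_1 = 2·2 = 4 ≡ 4 = α_err ✓ (single-error assumption holds).
Step 4: error magnitude e = S_0/v_1 = S_0·∏_{j≠1}(α_1 − α_j) = 7·5 = 35 ≡ 2 (mod 11).
Step 5: correct position 1: c_1 = r_1 − e = 0 − 2 ≡ 9 (mod 11). Hence c = [9, 2, 6, 8, 10].
  Check: interpolating c through the α_i gives m(x) = 7 + 6·x (degree < 2) with m(α_i) = c_i for every i, so c is indeed a codeword.


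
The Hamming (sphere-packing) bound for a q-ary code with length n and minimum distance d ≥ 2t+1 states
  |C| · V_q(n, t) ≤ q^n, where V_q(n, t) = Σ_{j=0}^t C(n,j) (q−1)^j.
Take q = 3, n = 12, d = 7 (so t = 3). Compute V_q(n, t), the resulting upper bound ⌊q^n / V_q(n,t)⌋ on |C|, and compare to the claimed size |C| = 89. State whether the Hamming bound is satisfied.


V_q(n, t) = 2049, q^n = 531441, Hamming bound = 259, |C| = 89 ≤ bound (satisfied).

Step 1: Compute V_q(n, t) = Σ_{j=0}^3 C(n, j) (q−1)^j.
  j = 0: C(12,0)·(2)^0 = 1·1 = 1.
  j = 1: C(12,1)·(2)^1 = 12·2 = 24.
  j = 2: C(12,2)·(2)^2 = 66·4 = 264.
  j = 3: C(12,3)·(2)^3 = 220·8 = 1760.
  V_q(n, t) = 1 + 24 + 264 + 1760 = 2049.
Step 2: q^n = 3^12 = 531441.
Step 3: Hamming bound ⌊q^n / V_q(n,t)⌋ = ⌊531441/2049⌋ = 259.
Step 4: Compare |C| = 89 to 259: satisfied.
The claimed |C| lies below the Hamming bound.


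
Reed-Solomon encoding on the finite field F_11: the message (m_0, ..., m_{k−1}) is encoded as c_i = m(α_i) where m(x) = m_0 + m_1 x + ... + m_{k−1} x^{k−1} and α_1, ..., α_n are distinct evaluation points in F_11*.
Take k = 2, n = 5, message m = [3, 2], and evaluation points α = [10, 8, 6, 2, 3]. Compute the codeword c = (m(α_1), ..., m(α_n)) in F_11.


c = [1, 8, 4, 7, 9]

Message polynomial: m(x) = 3 + 2·x (mod 11).
For each evaluation point α_i, compute m(α_i) mod 11:
  α_1 = 10: Horner steps 2 → 1, so m(10) = 1.
  α_2 = 8: Horner steps 2 → 8, so m(8) = 8.
  α_3 = 6: Horner steps 2 → 4, so m(6) = 4.
  α_4 = 2: Horner steps 2 → 7, so m(2) = 7.
  α_5 = 3: Horner steps 2 → 9, so m(3) = 9.
Codeword c = [1, 8, 4, 7, 9] ∈ F_11^5.


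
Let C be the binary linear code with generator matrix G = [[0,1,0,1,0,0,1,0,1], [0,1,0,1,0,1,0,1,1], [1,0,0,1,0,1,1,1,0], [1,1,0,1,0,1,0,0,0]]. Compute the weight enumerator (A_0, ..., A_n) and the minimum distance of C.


Weight distribution: A_0 = 1, A_2 = 2, A_3 = 4, A_4 = 5, A_5 = 4. Minimum distance d = 2.

Enumerate all 2^4 = 16 messages m ∈ F_2^4.
For each, compute codeword c = mG in F_2^9, then tally its weight.
  m = 0000 → c = 000000000, weight = 0.
  m = 1000 → c = 010100101, weight = 4.
  m = 0100 → c = 010101011, weight = 5.
  m = 1100 → c = 000001110, weight = 3.
  m = 0010 → c = 100101110, weight = 5.
  m = 1010 → c = 110001011, weight = 5.
  m = 0110 → c = 110000101, weight = 4.
  m = 1110 → c = 100100000, weight = 2.
  m = 0001 → c = 110101000, weight = 4.
  m = 1001 → c = 100001101, weight = 4.
  m = 0101 → c = 100000011, weight = 3.
  m = 1101 → c = 110100110, weight = 5.
  m = 0011 → c = 010000110, weight = 3.
  m = 1011 → c = 000100011, weight = 3.
  m = 0111 → c = 000101101, weight = 4.
  m = 1111 → c = 010001000, weight = 2.
Tally weights:
  weight 0: 1 codewords.
  weight 2: 2 codewords.
  weight 3: 4 codewords.
  weight 4: 5 codewords.
  weight 5: 4 codewords.
Minimum distance d = smallest w > 0 with A_w > 0 = 2.
Sanity: Σ A_w = 16 = 2^4 = 16 ✓.


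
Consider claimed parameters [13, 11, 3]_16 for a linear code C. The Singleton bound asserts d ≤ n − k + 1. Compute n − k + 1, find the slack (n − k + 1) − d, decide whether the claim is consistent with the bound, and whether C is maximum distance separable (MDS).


Singleton RHS = n − k + 1 = 3, slack = 0, bound satisfied, MDS.

Singleton bound: d ≤ n − k + 1.
Here n = 13, k = 11, so n − k + 1 = 3.
Given d = 3, check d ≤ 3: YES.
Slack = (n − k + 1) − d = 0.
The code is MDS (slack = 0).
Description: the claimed parameters are [13, 11, 3]_16; such a code would be MDS (meets Singleton bound).


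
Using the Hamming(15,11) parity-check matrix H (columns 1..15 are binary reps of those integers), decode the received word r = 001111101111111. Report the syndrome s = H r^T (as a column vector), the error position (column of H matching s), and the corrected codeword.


s = (1, 0, 1, 1)^T, error position = 11, corrected codeword c = 001111101101111

Compute s = H r^T mod 2 one row at a time:
  s_1 = 0 + 1 + 1 + 1 + 1 + 1 + 1 + 1 = 7 ≡ 1 (mod 2).
  s_2 = 1 + 1 + 1 + 1 + 1 + 1 + 1 + 1 = 8 ≡ 0 (mod 2).
  s_3 = 0 + 1 + 1 + 1 + 1 + 1 + 1 + 1 = 7 ≡ 1 (mod 2).
  s_4 = 0 + 1 + 1 + 1 + 1 + 1 + 1 + 1 = 7 ≡ 1 (mod 2).
s = (1, 0, 1, 1)^T — this equals column 11 of H (binary 1011), so error is at position 11.
Correct: flip bit 11 of r = 001111101111111 to get c = 001111101101111.


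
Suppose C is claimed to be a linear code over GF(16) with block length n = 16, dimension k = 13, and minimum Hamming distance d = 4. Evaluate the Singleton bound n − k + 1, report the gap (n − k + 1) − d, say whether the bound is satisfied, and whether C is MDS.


Singleton RHS = n − k + 1 = 4, slack = 0, bound satisfied, MDS.

Singleton bound: d ≤ n − k + 1.
Here n = 16, k = 13, so n − k + 1 = 4.
Given d = 4, check d ≤ 4: YES.
Slack = (n − k + 1) − d = 0.
The code is MDS (slack = 0).
Description: the claimed parameters are [16, 13, 4]_16; such a code would be MDS (meets Singleton bound).


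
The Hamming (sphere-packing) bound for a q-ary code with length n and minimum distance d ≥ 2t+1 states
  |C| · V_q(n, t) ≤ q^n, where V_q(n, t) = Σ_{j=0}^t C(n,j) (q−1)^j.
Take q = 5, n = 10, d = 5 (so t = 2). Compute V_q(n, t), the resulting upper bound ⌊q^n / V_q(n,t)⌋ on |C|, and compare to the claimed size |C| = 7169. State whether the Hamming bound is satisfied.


V_q(n, t) = 761, q^n = 9765625, Hamming bound = 12832, |C| = 7169 ≤ bound (satisfied).

Step 1: Compute V_q(n, t) = Σ_{j=0}^2 C(n, j) (q−1)^j.
  j = 0: C(10,0)·(4)^0 = 1·1 = 1.
  j = 1: C(10,1)·(4)^1 = 10·4 = 40.
  j = 2: C(10,2)·(4)^2 = 45·16 = 720.
  V_q(n, t) = 1 + 40 + 720 = 761.
Step 2: q^n = 5^10 = 9765625.
Step 3: Hamming bound ⌊q^n / V_q(n,t)⌋ = ⌊9765625/761⌋ = 12832.
Step 4: Compare |C| = 7169 to 12832: satisfied.
The claimed |C| lies below the Hamming bound.


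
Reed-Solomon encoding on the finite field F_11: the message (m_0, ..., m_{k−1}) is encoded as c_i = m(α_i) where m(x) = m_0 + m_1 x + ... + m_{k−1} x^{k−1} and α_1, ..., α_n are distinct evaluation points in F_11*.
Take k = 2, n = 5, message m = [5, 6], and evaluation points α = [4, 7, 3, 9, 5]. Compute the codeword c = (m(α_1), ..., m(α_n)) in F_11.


c = [7, 3, 1, 4, 2]

Message polynomial: m(x) = 5 + 6·x (mod 11).
For each evaluation point α_i, compute m(α_i) mod 11:
  α_1 = 4: Horner steps 6 → 7, so m(4) = 7.
  α_2 = 7: Horner steps 6 → 3, so m(7) = 3.
  α_3 = 3: Horner steps 6 → 1, so m(3) = 1.
  α_4 = 9: Horner steps 6 → 4, so m(9) = 4.
  α_5 = 5: Horner steps 6 → 2, so m(5) = 2.
Codeword c = [7, 3, 1, 4, 2] ∈ F_11^5.


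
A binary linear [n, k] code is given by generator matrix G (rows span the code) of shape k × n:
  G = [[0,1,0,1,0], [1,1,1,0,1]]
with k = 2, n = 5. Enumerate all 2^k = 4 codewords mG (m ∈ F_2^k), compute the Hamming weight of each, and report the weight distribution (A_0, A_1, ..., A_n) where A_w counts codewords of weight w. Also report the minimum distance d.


Weight distribution: A_0 = 1, A_2 = 1, A_4 = 2. Minimum distance d = 2.

Enumerate all 2^2 = 4 messages m ∈ F_2^2.
For each, compute codeword c = mG in F_2^5, then tally its weight.
  m = 00 → c = 00000, weight = 0.
  m = 10 → c = 01010, weight = 2.
  m = 01 → c = 11101, weight = 4.
  m = 11 → c = 10111, weight = 4.
Tally weights:
  weight 0: 1 codewords.
  weight 2: 1 codewords.
  weight 4: 2 codewords.
Minimum distance d = smallest w > 0 with A_w > 0 = 2.
Sanity: Σ A_w = 4 = 2^2 = 4 ✓.


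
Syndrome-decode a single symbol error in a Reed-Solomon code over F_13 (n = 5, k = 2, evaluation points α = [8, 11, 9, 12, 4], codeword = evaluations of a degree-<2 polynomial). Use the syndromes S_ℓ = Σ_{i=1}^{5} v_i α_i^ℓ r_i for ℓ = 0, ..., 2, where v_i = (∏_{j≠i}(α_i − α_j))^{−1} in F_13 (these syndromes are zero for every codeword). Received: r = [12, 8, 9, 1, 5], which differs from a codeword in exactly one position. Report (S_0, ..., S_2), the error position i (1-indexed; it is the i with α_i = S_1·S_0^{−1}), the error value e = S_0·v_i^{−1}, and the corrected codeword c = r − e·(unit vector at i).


S = (12, 5, 1), error at position 1, error magnitude e = 9, c = [3, 8, 9, 1, 5].

Step 1: column multipliers v_i = (∏_{j≠i}(α_i − α_j))^{−1} mod 13.
  i = 1 (α = 8): (8−11)(8−9)(8−12)(8−4) = (−3)·(−1)·(−4)·4 = −48 ≡ 4, so v_1 = 4^{−1} = 10 (mod 13).
  i = 2 (α = 11): (11−8)(11−9)(11−12)(11−4) = 3·2·(−1)·7 = −42 ≡ 10, so v_2 = 10^{−1} = 4 (mod 13).
  i = 3 (α = 9): (9−8)(9−11)(9−12)(9−4) = 1·(−2)·(−3)·5 = 30 ≡ 4, so v_3 = 4^{−1} = 10 (mod 13).
  i = 4 (α = 12): (12−8)(12−11)(12−9)(12−4) = 4·1·3·8 = 96 ≡ 5, so v_4 = 5^{−1} = 8 (mod 13).
  i = 5 (α = 4): (4−8)(4−11)(4−9)(4−12) = (−4)·(−7)·(−5)·(−8) = 1120 ≡ 2, so v_5 = 2^{−1} = 7 (mod 13).
  v = [10, 4, 10, 8, 7].
Step 2: syndromes of r = [12, 8, 9, 1, 5] (all sums mod 13).
  S_0 = Σ v_i r_i = 10·12 + 4·8 + 10·9 + 8·1 + 7·5 = 285 ≡ 12.
  S_1 = Σ v_i α_i r_i = 10·8·12 + 4·11·8 + 10·9·9 + 8·12·1 + 7·4·5 = 2358 ≡ 5.
  α_i^2 mod 13 = [12, 4, 3, 1, 3].
  S_2 = Σ v_i α_i^2 r_i = 10·12·12 + 4·4·8 + 10·3·9 + 8·1·1 + 7·3·5 = 1951 ≡ 1.
  S = (12, 5, 1) ≠ 0, so r is not a codeword (an error is present).
Step 3: locate the error. For a single error e at position i, S_ℓ = v_i·e·α_i^ℓ, so α_err = S_1/S_0.
  S_0^{−1} = 12^{−1} = 12 (mod 13), so α_err = 5·12 = 60 ≡ 8 = α_1. Error position i = 1.
  Consistency check: S_2/S_1 = 1·8 = 8 ≡ 8 = α_err ✓ (single-error assumption holds).
Step 4: error magnitude e = S_0/v_1 = S_0·∏_{j≠1}(α_1 − α_j) = 12·4 = 48 ≡ 9 (mod 13).
Step 5: correct position 1: c_1 = r_1 − e = 12 − 9 ≡ 3 (mod 13). Hence c = [3, 8, 9, 1, 5].
  Check: interpolating c through the α_i gives m(x) = 7 + 6·x (degree < 2) with m(α_i) = c_i for every i, so c is indeed a codeword.


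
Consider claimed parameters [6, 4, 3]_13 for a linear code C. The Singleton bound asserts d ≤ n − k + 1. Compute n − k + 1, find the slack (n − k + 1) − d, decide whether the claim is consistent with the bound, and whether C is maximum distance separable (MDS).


Singleton RHS = n − k + 1 = 3, slack = 0, bound satisfied, MDS.

Singleton bound: d ≤ n − k + 1.
Here n = 6, k = 4, so n − k + 1 = 3.
Given d = 3, check d ≤ 3: YES.
Slack = (n − k + 1) − d = 0.
The code is MDS (slack = 0).
Description: the claimed parameters are [6, 4, 3]_13; such a code would be MDS (meets Singleton bound).


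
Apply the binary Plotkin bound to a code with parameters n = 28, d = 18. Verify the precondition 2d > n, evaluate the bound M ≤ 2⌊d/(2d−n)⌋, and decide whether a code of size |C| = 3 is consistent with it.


Plotkin bound M ≤ 4; given |C| = 3 ≤ bound (satisfied).

Check applicability: 2d = 36, n = 28.
2d − n = 8 > 0, so Plotkin applies.
Compute d/(2d−n) = 18/8 ≈ 2.2500.
⌊d/(2d−n)⌋ = 2.
Plotkin bound: M ≤ 2·2 = 4.
Given |C| = 3, check: satisfied.
This |C| is below the Plotkin bound.


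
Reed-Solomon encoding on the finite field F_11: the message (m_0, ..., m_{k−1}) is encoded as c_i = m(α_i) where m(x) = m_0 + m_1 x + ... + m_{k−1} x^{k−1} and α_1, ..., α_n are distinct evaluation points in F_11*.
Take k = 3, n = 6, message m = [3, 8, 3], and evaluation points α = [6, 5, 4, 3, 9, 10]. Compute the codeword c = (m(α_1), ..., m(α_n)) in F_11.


c = [5, 8, 6, 10, 10, 9]

Message polynomial: m(x) = 3 + 8·x + 3·x^2 (mod 11).
For each evaluation point α_i, compute m(α_i) mod 11:
  α_1 = 6: Horner steps 3 → 4 → 5, so m(6) = 5.
  α_2 = 5: Horner steps 3 → 1 → 8, so m(5) = 8.
  α_3 = 4: Horner steps 3 → 9 → 6, so m(4) = 6.
  α_4 = 3: Horner steps 3 → 6 → 10, so m(3) = 10.
  α_5 = 9: Horner steps 3 → 2 → 10, so m(9) = 10.
  α_6 = 10: Horner steps 3 → 5 → 9, so m(10) = 9.
Codeword c = [5, 8, 6, 10, 10, 9] ∈ F_11^6.


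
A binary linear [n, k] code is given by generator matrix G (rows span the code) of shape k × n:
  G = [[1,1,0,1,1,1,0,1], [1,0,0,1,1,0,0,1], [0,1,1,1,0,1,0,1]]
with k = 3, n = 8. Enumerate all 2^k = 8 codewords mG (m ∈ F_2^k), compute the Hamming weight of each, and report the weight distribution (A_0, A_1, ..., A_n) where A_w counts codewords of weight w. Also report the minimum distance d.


Weight distribution: A_0 = 1, A_2 = 1, A_3 = 2, A_4 = 1, A_5 = 2, A_6 = 1. Minimum distance d = 2.

Enumerate all 2^3 = 8 messages m ∈ F_2^3.
For each, compute codeword c = mG in F_2^8, then tally its weight.
  m = 000 → c = 00000000, weight = 0.
  m = 100 → c = 11011101, weight = 6.
  m = 010 → c = 10011001, weight = 4.
  m = 110 → c = 01000100, weight = 2.
  m = 001 → c = 01110101, weight = 5.
  m = 101 → c = 10101000, weight = 3.
  m = 011 → c = 11101100, weight = 5.
  m = 111 → c = 00110001, weight = 3.
Tally weights:
  weight 0: 1 codewords.
  weight 2: 1 codewords.
  weight 3: 2 codewords.
  weight 4: 1 codewords.
  weight 5: 2 codewords.
  weight 6: 1 codewords.
Minimum distance d = smallest w > 0 with A_w > 0 = 2.
Sanity: Σ A_w = 8 = 2^3 = 8 ✓.


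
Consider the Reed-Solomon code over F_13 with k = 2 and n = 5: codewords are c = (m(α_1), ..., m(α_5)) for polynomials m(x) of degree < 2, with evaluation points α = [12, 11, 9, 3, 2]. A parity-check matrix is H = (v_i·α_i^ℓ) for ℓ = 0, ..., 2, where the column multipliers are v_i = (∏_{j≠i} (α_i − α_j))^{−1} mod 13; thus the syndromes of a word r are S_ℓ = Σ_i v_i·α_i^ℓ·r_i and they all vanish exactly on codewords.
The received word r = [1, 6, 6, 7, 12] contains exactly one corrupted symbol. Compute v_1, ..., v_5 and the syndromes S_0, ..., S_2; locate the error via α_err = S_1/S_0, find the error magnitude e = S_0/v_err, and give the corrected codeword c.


S = (11, 8, 7), error at position 3, error magnitude e = 3, c = [1, 6, 3, 7, 12].

Step 1: column multipliers v_i = (∏_{j≠i}(α_i − α_j))^{−1} mod 13.
  i = 1 (α = 12): (12−11)(12−9)(12−3)(12−2) = 1·3·9·10 = 270 ≡ 10, so v_1 = 10^{−1} = 4 (mod 13).
  i = 2 (α = 11): (11−12)(11−9)(11−3)(11−2) = (−1)·2·8·9 = −144 ≡ 12, so v_2 = 12^{−1} = 12 (mod 13).
  i = 3 (α = 9): (9−12)(9−11)(9−3)(9−2) = (−3)·(−2)·6·7 = 252 ≡ 5, so v_3 = 5^{−1} = 8 (mod 13).
  i = 4 (α = 3): (3−12)(3−11)(3−9)(3−2) = (−9)·(−8)·(−6)·1 = −432 ≡ 10, so v_4 = 10^{−1} = 4 (mod 13).
  i = 5 (α = 2): (2−12)(2−11)(2−9)(2−3) = (−10)·(−9)·(−7)·(−1) = 630 ≡ 6, so v_5 = 6^{−1} = 11 (mod 13).
  v = [4, 12, 8, 4, 11].
Step 2: syndromes of r = [1, 6, 6, 7, 12] (all sums mod 13).
  S_0 = Σ v_i r_i = 4·1 + 12·6 + 8·6 + 4·7 + 11·12 = 284 ≡ 11.
  S_1 = Σ v_i α_i r_i = 4·12·1 + 12·11·6 + 8·9·6 + 4·3·7 + 11·2·12 = 1620 ≡ 8.
  α_i^2 mod 13 = [1, 4, 3, 9, 4].
  S_2 = Σ v_i α_i^2 r_i = 4·1·1 + 12·4·6 + 8·3·6 + 4·9·7 + 11·4·12 = 1216 ≡ 7.
  S = (11, 8, 7) ≠ 0, so r is not a codeword (an error is present).
Step 3: locate the error. For a single error e at position i, S_ℓ = v_i·e·α_i^ℓ, so α_err = S_1/S_0.
  S_0^{−1} = 11^{−1} = 6 (mod 13), so α_err = 8·6 = 48 ≡ 9 = α_3. Error position i = 3.
  Consistency check: S_2/S_1 = 7·5 = 35 ≡ 9 = α_err ✓ (single-error assumption holds).
Step 4: error magnitude e = S_0/v_3 = S_0·∏_{j≠3}(α_3 − α_j) = 11·5 = 55 ≡ 3 (mod 13).
Step 5: correct position 3: c_3 = r_3 − e = 6 − 3 ≡ 3 (mod 13). Hence c = [1, 6, 3, 7, 12].
  Check: interpolating c through the α_i gives m(x) = 9 + 8·x (degree < 2) with m(α_i) = c_i for every i, so c is indeed a codeword.


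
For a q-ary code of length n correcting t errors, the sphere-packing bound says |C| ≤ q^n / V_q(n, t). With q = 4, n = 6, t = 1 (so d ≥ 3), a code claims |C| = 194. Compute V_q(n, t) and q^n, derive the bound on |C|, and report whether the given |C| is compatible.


V_q(n, t) = 19, q^n = 4096, Hamming bound = 215, |C| = 194 ≤ bound (satisfied).

Step 1: Compute V_q(n, t) = Σ_{j=0}^1 C(n, j) (q−1)^j.
  j = 0: C(6,0)·(3)^0 = 1·1 = 1.
  j = 1: C(6,1)·(3)^1 = 6·3 = 18.
  V_q(n, t) = 1 + 18 = 19.
Step 2: q^n = 4^6 = 4096.
Step 3: Hamming bound ⌊q^n / V_q(n,t)⌋ = ⌊4096/19⌋ = 215.
Step 4: Compare |C| = 194 to 215: satisfied.
The claimed |C| lies below the Hamming bound.


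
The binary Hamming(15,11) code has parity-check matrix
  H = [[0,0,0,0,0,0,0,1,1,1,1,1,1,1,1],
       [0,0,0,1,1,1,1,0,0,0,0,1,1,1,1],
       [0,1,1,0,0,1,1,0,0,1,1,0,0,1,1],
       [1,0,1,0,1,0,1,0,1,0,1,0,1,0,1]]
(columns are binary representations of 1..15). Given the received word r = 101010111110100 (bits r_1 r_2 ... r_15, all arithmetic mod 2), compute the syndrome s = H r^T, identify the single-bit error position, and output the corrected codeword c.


s = (1, 1, 0, 1)^T, error position = 13, corrected codeword c = 101010111110000

Compute s = H r^T mod 2 one row at a time:
  s_1 = 1 + 1 + 1 + 1 + 0 + 1 + 0 + 0 = 5 ≡ 1 (mod 2).
  s_2 = 0 + 1 + 0 + 1 + 0 + 1 + 0 + 0 = 3 ≡ 1 (mod 2).
  s_3 = 0 + 1 + 0 + 1 + 1 + 1 + 0 + 0 = 4 ≡ 0 (mod 2).
  s_4 = 1 + 1 + 1 + 1 + 1 + 1 + 1 + 0 = 7 ≡ 1 (mod 2).
s = (1, 1, 0, 1)^T — this equals column 13 of H (binary 1101), so error is at position 13.
Correct: flip bit 13 of r = 101010111110100 to get c = 101010111110000.
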